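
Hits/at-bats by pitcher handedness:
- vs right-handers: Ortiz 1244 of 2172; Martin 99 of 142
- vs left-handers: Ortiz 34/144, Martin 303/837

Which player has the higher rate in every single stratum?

Vs right-handers: Ortiz 1244/2172 = 57.3%, Martin 99/142 = 69.7% → Martin
Vs left-handers: Ortiz 34/144 = 23.6%, Martin 303/837 = 36.2% → Martin
Martin has the higher rate in both groups.

Martin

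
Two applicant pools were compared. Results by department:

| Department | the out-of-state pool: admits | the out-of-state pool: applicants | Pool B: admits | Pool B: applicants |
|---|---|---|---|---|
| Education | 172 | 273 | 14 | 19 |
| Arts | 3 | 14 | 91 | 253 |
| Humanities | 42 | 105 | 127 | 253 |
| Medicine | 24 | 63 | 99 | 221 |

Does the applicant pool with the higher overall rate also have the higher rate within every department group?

No

Education: the out-of-state pool 172/273 = 63.0%, Pool B 14/19 = 73.7% → Pool B
Arts: the out-of-state pool 3/14 = 21.4%, Pool B 91/253 = 36.0% → Pool B
Humanities: the out-of-state pool 42/105 = 40.0%, Pool B 127/253 = 50.2% → Pool B
Medicine: the out-of-state pool 24/63 = 38.1%, Pool B 99/221 = 44.8% → Pool B
Overall: the out-of-state pool 241/455 = 53.0%, Pool B 331/746 = 44.4% → the out-of-state pool
Pool B wins each department group but the out-of-state pool wins overall — the comparison reverses. Pool B's applicants skew toward Arts, which has a lower base rate.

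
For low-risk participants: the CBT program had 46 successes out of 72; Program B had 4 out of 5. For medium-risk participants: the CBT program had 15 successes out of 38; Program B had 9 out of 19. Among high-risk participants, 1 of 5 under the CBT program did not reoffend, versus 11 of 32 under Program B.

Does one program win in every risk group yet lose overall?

Yes

Low-risk: the CBT program 46/72 = 63.9%, Program B 4/5 = 80.0% → Program B
Medium-risk: the CBT program 15/38 = 39.5%, Program B 9/19 = 47.4% → Program B
High-risk: the CBT program 1/5 = 20.0%, Program B 11/32 = 34.4% → Program B
Overall: the CBT program 62/115 = 53.9%, Program B 24/56 = 42.9% → the CBT program
Program B wins each risk group but the CBT program wins overall — the comparison reverses. Program B's participants skew toward high-risk, which has a lower base rate.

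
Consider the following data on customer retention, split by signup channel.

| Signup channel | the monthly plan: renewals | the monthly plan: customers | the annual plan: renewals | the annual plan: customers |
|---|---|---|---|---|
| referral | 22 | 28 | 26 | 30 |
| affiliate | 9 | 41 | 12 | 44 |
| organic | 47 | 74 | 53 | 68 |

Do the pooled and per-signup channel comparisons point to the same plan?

Referral: the monthly plan 22/28 = 78.6%, the annual plan 26/30 = 86.7% → the annual plan
Affiliate: the monthly plan 9/41 = 22.0%, the annual plan 12/44 = 27.3% → the annual plan
Organic: the monthly plan 47/74 = 63.5%, the annual plan 53/68 = 77.9% → the annual plan
Overall: the monthly plan 78/143 = 54.5%, the annual plan 91/142 = 64.1% → the annual plan
The annual plan wins overall and in every signup group — no reversal.

Yes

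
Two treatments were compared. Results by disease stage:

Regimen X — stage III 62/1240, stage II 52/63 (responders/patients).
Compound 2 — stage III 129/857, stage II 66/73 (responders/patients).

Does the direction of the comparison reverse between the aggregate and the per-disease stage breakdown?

Stage III: Regimen X 62/1240 = 5.0%, Compound 2 129/857 = 15.1% → Compound 2
Stage II: Regimen X 52/63 = 82.5%, Compound 2 66/73 = 90.4% → Compound 2
Overall: Regimen X 114/1303 = 8.7%, Compound 2 195/930 = 21.0% → Compound 2
Compound 2 wins overall and in every disease group — no reversal.

No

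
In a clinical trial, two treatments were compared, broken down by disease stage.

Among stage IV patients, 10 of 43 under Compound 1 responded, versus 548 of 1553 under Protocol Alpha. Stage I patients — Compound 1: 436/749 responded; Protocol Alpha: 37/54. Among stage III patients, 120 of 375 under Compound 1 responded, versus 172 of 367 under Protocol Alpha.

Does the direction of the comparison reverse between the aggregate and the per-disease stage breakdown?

Yes

Stage IV: Compound 1 10/43 = 23.3%, Protocol Alpha 548/1553 = 35.3% → Protocol Alpha
Stage I: Compound 1 436/749 = 58.2%, Protocol Alpha 37/54 = 68.5% → Protocol Alpha
Stage III: Compound 1 120/375 = 32.0%, Protocol Alpha 172/367 = 46.9% → Protocol Alpha
Overall: Compound 1 566/1167 = 48.5%, Protocol Alpha 757/1974 = 38.3% → Compound 1
Protocol Alpha wins each disease group but Compound 1 wins overall — the comparison reverses. Protocol Alpha's patients skew toward stage IV, which has a lower base rate.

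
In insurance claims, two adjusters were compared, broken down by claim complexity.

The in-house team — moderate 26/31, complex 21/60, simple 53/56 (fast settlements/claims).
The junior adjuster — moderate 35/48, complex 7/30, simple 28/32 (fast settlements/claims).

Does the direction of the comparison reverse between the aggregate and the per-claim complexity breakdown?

No

Moderate: the in-house team 26/31 = 83.9%, the junior adjuster 35/48 = 72.9% → the in-house team
Complex: the in-house team 21/60 = 35.0%, the junior adjuster 7/30 = 23.3% → the in-house team
Simple: the in-house team 53/56 = 94.6%, the junior adjuster 28/32 = 87.5% → the in-house team
Overall: the in-house team 100/147 = 68.0%, the junior adjuster 70/110 = 63.6% → the in-house team
The in-house team wins overall and in every claim group — no reversal.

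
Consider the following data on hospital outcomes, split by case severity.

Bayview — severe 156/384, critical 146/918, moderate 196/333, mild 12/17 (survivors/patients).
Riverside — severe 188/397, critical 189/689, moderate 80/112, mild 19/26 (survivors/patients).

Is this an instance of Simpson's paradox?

Severe: Bayview 156/384 = 40.6%, Riverside 188/397 = 47.4% → Riverside
Critical: Bayview 146/918 = 15.9%, Riverside 189/689 = 27.4% → Riverside
Moderate: Bayview 196/333 = 58.9%, Riverside 80/112 = 71.4% → Riverside
Mild: Bayview 12/17 = 70.6%, Riverside 19/26 = 73.1% → Riverside
Overall: Bayview 510/1652 = 30.9%, Riverside 476/1224 = 38.9% → Riverside
Riverside wins overall and in every case group — no reversal.

No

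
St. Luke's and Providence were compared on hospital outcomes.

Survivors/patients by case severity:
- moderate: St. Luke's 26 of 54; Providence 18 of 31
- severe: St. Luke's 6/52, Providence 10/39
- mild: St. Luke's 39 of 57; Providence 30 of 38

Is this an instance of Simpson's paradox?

No

Moderate: St. Luke's 26/54 = 48.1%, Providence 18/31 = 58.1% → Providence
Severe: St. Luke's 6/52 = 11.5%, Providence 10/39 = 25.6% → Providence
Mild: St. Luke's 39/57 = 68.4%, Providence 30/38 = 78.9% → Providence
Overall: St. Luke's 71/163 = 43.6%, Providence 58/108 = 53.7% → Providence
Providence wins overall and in every case group — no reversal.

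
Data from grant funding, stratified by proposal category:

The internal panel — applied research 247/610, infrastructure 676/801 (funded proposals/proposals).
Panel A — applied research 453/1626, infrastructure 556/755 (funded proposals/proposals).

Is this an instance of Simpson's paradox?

Applied research: the internal panel 247/610 = 40.5%, Panel A 453/1626 = 27.9% → the internal panel
Infrastructure: the internal panel 676/801 = 84.4%, Panel A 556/755 = 73.6% → the internal panel
Overall: the internal panel 923/1411 = 65.4%, Panel A 1009/2381 = 42.4% → the internal panel
The internal panel wins overall and in every proposal group — no reversal.

No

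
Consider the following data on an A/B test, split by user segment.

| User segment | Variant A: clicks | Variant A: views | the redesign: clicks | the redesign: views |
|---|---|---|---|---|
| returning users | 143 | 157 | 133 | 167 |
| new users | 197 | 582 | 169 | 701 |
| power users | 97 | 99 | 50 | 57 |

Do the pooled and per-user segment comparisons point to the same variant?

Returning users: Variant A 143/157 = 91.1%, the redesign 133/167 = 79.6% → Variant A
New users: Variant A 197/582 = 33.8%, the redesign 169/701 = 24.1% → Variant A
Power users: Variant A 97/99 = 98.0%, the redesign 50/57 = 87.7% → Variant A
Overall: Variant A 437/838 = 52.1%, the redesign 352/925 = 38.1% → Variant A
Variant A wins overall and in every user group — no reversal.

Yes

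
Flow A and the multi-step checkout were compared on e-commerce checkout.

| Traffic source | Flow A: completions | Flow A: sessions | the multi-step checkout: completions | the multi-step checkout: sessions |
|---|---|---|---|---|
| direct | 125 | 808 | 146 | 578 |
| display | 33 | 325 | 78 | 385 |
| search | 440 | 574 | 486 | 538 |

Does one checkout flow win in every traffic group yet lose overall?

Direct: Flow A 125/808 = 15.5%, the multi-step checkout 146/578 = 25.3% → the multi-step checkout
Display: Flow A 33/325 = 10.2%, the multi-step checkout 78/385 = 20.3% → the multi-step checkout
Search: Flow A 440/574 = 76.7%, the multi-step checkout 486/538 = 90.3% → the multi-step checkout
Overall: Flow A 598/1707 = 35.0%, the multi-step checkout 710/1501 = 47.3% → the multi-step checkout
The multi-step checkout wins overall and in every traffic group — no reversal.

No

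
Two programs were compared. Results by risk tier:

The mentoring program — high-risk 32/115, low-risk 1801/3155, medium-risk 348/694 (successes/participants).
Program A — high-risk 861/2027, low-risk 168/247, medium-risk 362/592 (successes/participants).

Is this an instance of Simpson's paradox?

High-risk: the mentoring program 32/115 = 27.8%, Program A 861/2027 = 42.5% → Program A
Low-risk: the mentoring program 1801/3155 = 57.1%, Program A 168/247 = 68.0% → Program A
Medium-risk: the mentoring program 348/694 = 50.1%, Program A 362/592 = 61.1% → Program A
Overall: the mentoring program 2181/3964 = 55.0%, Program A 1391/2866 = 48.5% → the mentoring program
Program A wins each risk group but the mentoring program wins overall — the comparison reverses. Program A's participants skew toward high-risk, which has a lower base rate.

Yes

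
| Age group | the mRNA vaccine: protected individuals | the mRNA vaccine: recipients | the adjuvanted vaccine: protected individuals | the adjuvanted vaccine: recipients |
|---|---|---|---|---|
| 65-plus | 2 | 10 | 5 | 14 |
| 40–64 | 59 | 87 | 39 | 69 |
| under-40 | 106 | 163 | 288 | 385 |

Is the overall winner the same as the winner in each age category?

No

65-plus: the mRNA vaccine 2/10 = 20.0%, the adjuvanted vaccine 5/14 = 35.7% → the adjuvanted vaccine
40–64: the mRNA vaccine 59/87 = 67.8%, the adjuvanted vaccine 39/69 = 56.5% → the mRNA vaccine
Under-40: the mRNA vaccine 106/163 = 65.0%, the adjuvanted vaccine 288/385 = 74.8% → the adjuvanted vaccine
Overall: the mRNA vaccine 167/260 = 64.2%, the adjuvanted vaccine 332/468 = 70.9% → the adjuvanted vaccine
Neither sweeps: the mRNA vaccine wins 1 of 3 groups, the adjuvanted vaccine wins 2. The adjuvanted vaccine wins overall but not every group — no Simpson reversal.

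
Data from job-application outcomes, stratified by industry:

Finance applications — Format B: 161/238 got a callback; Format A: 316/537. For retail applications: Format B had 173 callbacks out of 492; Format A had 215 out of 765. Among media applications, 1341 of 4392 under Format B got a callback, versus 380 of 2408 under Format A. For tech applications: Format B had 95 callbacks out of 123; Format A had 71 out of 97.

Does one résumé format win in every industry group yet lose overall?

No

Finance: Format B 161/238 = 67.6%, Format A 316/537 = 58.8% → Format B
Retail: Format B 173/492 = 35.2%, Format A 215/765 = 28.1% → Format B
Media: Format B 1341/4392 = 30.5%, Format A 380/2408 = 15.8% → Format B
Tech: Format B 95/123 = 77.2%, Format A 71/97 = 73.2% → Format B
Overall: Format B 1770/5245 = 33.7%, Format A 982/3807 = 25.8% → Format B
Format B wins overall and in every industry group — no reversal.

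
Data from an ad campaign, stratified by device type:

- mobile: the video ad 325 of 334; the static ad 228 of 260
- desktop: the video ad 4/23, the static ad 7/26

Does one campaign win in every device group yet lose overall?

Mobile: the video ad 325/334 = 97.3%, the static ad 228/260 = 87.7% → the video ad
Desktop: the video ad 4/23 = 17.4%, the static ad 7/26 = 26.9% → the static ad
Overall: the video ad 329/357 = 92.2%, the static ad 235/286 = 82.2% → the video ad
Neither sweeps: the video ad wins 1 of 2 groups, the static ad wins 1. The video ad wins overall but not every group — no Simpson reversal.

No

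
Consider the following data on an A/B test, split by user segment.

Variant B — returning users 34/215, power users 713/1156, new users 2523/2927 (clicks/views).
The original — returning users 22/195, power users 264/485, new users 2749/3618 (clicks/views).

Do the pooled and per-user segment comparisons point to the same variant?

Returning users: Variant B 34/215 = 15.8%, the original 22/195 = 11.3% → Variant B
Power users: Variant B 713/1156 = 61.7%, the original 264/485 = 54.4% → Variant B
New users: Variant B 2523/2927 = 86.2%, the original 2749/3618 = 76.0% → Variant B
Overall: Variant B 3270/4298 = 76.1%, the original 3035/4298 = 70.6% → Variant B
Variant B wins overall and in every user group — no reversal.

Yes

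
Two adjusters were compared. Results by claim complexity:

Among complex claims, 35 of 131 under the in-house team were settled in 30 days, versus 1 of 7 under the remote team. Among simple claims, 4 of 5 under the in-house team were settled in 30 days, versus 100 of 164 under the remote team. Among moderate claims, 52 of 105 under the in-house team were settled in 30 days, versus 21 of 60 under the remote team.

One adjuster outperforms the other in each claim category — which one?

the in-house team

Complex: the in-house team 35/131 = 26.7%, the remote team 1/7 = 14.3% → the in-house team
Simple: the in-house team 4/5 = 80.0%, the remote team 100/164 = 61.0% → the in-house team
Moderate: the in-house team 52/105 = 49.5%, the remote team 21/60 = 35.0% → the in-house team
The in-house team has the higher rate in all 3 groups.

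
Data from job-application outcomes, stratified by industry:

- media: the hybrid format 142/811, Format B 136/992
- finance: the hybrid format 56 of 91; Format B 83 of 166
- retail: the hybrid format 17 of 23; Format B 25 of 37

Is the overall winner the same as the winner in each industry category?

Yes

Media: the hybrid format 142/811 = 17.5%, Format B 136/992 = 13.7% → the hybrid format
Finance: the hybrid format 56/91 = 61.5%, Format B 83/166 = 50.0% → the hybrid format
Retail: the hybrid format 17/23 = 73.9%, Format B 25/37 = 67.6% → the hybrid format
Overall: the hybrid format 215/925 = 23.2%, Format B 244/1195 = 20.4% → the hybrid format
The hybrid format wins overall and in every industry group — no reversal.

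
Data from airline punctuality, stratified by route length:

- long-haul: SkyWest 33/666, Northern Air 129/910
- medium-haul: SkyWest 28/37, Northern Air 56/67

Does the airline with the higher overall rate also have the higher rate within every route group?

Long-haul: SkyWest 33/666 = 5.0%, Northern Air 129/910 = 14.2% → Northern Air
Medium-haul: SkyWest 28/37 = 75.7%, Northern Air 56/67 = 83.6% → Northern Air
Overall: SkyWest 61/703 = 8.7%, Northern Air 185/977 = 18.9% → Northern Air
Northern Air wins overall and in every route group — no reversal.

Yes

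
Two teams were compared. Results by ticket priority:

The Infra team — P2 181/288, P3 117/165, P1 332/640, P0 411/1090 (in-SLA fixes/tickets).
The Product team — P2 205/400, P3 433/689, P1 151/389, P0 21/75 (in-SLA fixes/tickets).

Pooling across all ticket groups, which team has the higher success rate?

P2: the Infra team 181/288 = 62.8%, the Product team 205/400 = 51.2% → the Infra team
P3: the Infra team 117/165 = 70.9%, the Product team 433/689 = 62.8% → the Infra team
P1: the Infra team 332/640 = 51.9%, the Product team 151/389 = 38.8% → the Infra team
P0: the Infra team 411/1090 = 37.7%, the Product team 21/75 = 28.0% → the Infra team
Overall: the Infra team 1041/2183 = 47.7%, the Product team 810/1553 = 52.2% → the Product team
(The Infra team wins every ticket group but the Product team wins overall — the Infra team's tickets skew toward the low-rate P0 group.)

the Product team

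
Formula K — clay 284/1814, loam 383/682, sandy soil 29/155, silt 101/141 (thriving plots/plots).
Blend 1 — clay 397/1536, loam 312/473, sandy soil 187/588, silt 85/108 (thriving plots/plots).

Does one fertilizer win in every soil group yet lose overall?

Clay: Formula K 284/1814 = 15.7%, Blend 1 397/1536 = 25.8% → Blend 1
Loam: Formula K 383/682 = 56.2%, Blend 1 312/473 = 66.0% → Blend 1
Sandy soil: Formula K 29/155 = 18.7%, Blend 1 187/588 = 31.8% → Blend 1
Silt: Formula K 101/141 = 71.6%, Blend 1 85/108 = 78.7% → Blend 1
Overall: Formula K 797/2792 = 28.5%, Blend 1 981/2705 = 36.3% → Blend 1
Blend 1 wins overall and in every soil group — no reversal.

No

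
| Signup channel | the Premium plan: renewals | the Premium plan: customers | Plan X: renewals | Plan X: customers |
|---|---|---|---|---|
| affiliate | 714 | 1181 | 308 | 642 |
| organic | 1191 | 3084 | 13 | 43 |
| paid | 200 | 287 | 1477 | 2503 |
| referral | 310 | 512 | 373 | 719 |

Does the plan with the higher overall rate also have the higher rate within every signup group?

Affiliate: the Premium plan 714/1181 = 60.5%, Plan X 308/642 = 48.0% → the Premium plan
Organic: the Premium plan 1191/3084 = 38.6%, Plan X 13/43 = 30.2% → the Premium plan
Paid: the Premium plan 200/287 = 69.7%, Plan X 1477/2503 = 59.0% → the Premium plan
Referral: the Premium plan 310/512 = 60.5%, Plan X 373/719 = 51.9% → the Premium plan
Overall: the Premium plan 2415/5064 = 47.7%, Plan X 2171/3907 = 55.6% → Plan X
The Premium plan wins each signup group but Plan X wins overall — the comparison reverses. The Premium plan's customers skew toward organic, which has a lower base rate.

No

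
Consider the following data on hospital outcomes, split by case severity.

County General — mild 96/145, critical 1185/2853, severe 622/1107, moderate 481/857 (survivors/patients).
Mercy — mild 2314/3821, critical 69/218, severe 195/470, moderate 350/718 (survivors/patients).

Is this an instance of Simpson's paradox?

Yes

Mild: County General 96/145 = 66.2%, Mercy 2314/3821 = 60.6% → County General
Critical: County General 1185/2853 = 41.5%, Mercy 69/218 = 31.7% → County General
Severe: County General 622/1107 = 56.2%, Mercy 195/470 = 41.5% → County General
Moderate: County General 481/857 = 56.1%, Mercy 350/718 = 48.7% → County General
Overall: County General 2384/4962 = 48.0%, Mercy 2928/5227 = 56.0% → Mercy
County General wins each case group but Mercy wins overall — the comparison reverses. County General's patients skew toward critical, which has a lower base rate.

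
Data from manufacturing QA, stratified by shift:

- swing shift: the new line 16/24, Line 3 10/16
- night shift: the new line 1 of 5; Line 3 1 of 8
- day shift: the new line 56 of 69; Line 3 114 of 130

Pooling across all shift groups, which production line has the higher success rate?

Swing shift: the new line 16/24 = 66.7%, Line 3 10/16 = 62.5% → the new line
Night shift: the new line 1/5 = 20.0%, Line 3 1/8 = 12.5% → the new line
Day shift: the new line 56/69 = 81.2%, Line 3 114/130 = 87.7% → Line 3
Overall: the new line 73/98 = 74.5%, Line 3 125/154 = 81.2% → Line 3
(Neither sweeps every shift group, but Line 3 has the higher pooled rate.)

Line 3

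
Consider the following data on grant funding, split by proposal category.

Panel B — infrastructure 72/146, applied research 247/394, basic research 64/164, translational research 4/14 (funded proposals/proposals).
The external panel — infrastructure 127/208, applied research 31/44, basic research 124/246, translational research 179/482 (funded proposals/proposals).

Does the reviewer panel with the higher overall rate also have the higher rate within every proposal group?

No

Infrastructure: Panel B 72/146 = 49.3%, the external panel 127/208 = 61.1% → the external panel
Applied research: Panel B 247/394 = 62.7%, the external panel 31/44 = 70.5% → the external panel
Basic research: Panel B 64/164 = 39.0%, the external panel 124/246 = 50.4% → the external panel
Translational research: Panel B 4/14 = 28.6%, the external panel 179/482 = 37.1% → the external panel
Overall: Panel B 387/718 = 53.9%, the external panel 461/980 = 47.0% → Panel B
The external panel wins each proposal group but Panel B wins overall — the comparison reverses. The external panel's proposals skew toward translational research, which has a lower base rate.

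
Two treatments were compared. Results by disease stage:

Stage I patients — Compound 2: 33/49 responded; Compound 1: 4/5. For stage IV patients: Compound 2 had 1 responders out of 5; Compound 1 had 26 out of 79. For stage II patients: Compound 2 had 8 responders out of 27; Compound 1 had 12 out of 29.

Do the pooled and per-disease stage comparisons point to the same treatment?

Stage I: Compound 2 33/49 = 67.3%, Compound 1 4/5 = 80.0% → Compound 1
Stage IV: Compound 2 1/5 = 20.0%, Compound 1 26/79 = 32.9% → Compound 1
Stage II: Compound 2 8/27 = 29.6%, Compound 1 12/29 = 41.4% → Compound 1
Overall: Compound 2 42/81 = 51.9%, Compound 1 42/113 = 37.2% → Compound 2
Compound 1 wins each disease group but Compound 2 wins overall — the comparison reverses. Compound 1's patients skew toward stage IV, which has a lower base rate.

No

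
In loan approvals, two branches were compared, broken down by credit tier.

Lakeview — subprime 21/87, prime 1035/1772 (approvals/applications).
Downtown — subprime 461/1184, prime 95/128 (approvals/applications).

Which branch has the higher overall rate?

Subprime: Lakeview 21/87 = 24.1%, Downtown 461/1184 = 38.9% → Downtown
Prime: Lakeview 1035/1772 = 58.4%, Downtown 95/128 = 74.2% → Downtown
Overall: Lakeview 1056/1859 = 56.8%, Downtown 556/1312 = 42.4% → Lakeview
(Downtown wins every credit group but Lakeview wins overall — Downtown's applications skew toward the low-rate subprime group.)

Lakeview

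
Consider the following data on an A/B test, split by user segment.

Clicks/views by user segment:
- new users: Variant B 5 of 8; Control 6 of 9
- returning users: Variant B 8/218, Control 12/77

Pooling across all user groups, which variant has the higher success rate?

Control

New users: Variant B 5/8 = 62.5%, Control 6/9 = 66.7% → Control
Returning users: Variant B 8/218 = 3.7%, Control 12/77 = 15.6% → Control
Overall: Variant B 13/226 = 5.8%, Control 18/86 = 20.9% → Control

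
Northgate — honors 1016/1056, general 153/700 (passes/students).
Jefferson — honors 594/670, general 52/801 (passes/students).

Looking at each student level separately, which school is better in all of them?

Northgate

Honors: Northgate 1016/1056 = 96.2%, Jefferson 594/670 = 88.7% → Northgate
General: Northgate 153/700 = 21.9%, Jefferson 52/801 = 6.5% → Northgate
Northgate has the higher rate in both groups.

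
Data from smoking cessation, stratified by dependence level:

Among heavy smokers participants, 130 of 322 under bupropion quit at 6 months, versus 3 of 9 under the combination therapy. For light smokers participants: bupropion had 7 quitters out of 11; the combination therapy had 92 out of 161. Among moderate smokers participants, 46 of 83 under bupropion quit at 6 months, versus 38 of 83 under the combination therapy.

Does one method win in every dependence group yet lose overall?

Yes

Heavy smokers: bupropion 130/322 = 40.4%, the combination therapy 3/9 = 33.3% → bupropion
Light smokers: bupropion 7/11 = 63.6%, the combination therapy 92/161 = 57.1% → bupropion
Moderate smokers: bupropion 46/83 = 55.4%, the combination therapy 38/83 = 45.8% → bupropion
Overall: bupropion 183/416 = 44.0%, the combination therapy 133/253 = 52.6% → the combination therapy
Bupropion wins each dependence group but the combination therapy wins overall — the comparison reverses. Bupropion's participants skew toward heavy smokers, which has a lower base rate.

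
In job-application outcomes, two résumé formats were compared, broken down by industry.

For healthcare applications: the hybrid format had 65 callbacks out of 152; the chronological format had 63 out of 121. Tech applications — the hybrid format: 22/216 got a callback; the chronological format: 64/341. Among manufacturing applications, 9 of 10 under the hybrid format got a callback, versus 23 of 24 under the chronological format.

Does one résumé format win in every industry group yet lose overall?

No

Healthcare: the hybrid format 65/152 = 42.8%, the chronological format 63/121 = 52.1% → the chronological format
Tech: the hybrid format 22/216 = 10.2%, the chronological format 64/341 = 18.8% → the chronological format
Manufacturing: the hybrid format 9/10 = 90.0%, the chronological format 23/24 = 95.8% → the chronological format
Overall: the hybrid format 96/378 = 25.4%, the chronological format 150/486 = 30.9% → the chronological format
The chronological format wins overall and in every industry group — no reversal.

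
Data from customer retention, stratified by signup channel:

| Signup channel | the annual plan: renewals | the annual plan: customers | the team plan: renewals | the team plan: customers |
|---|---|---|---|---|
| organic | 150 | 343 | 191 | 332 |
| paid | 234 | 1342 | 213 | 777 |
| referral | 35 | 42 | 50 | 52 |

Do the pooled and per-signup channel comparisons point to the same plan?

Yes

Organic: the annual plan 150/343 = 43.7%, the team plan 191/332 = 57.5% → the team plan
Paid: the annual plan 234/1342 = 17.4%, the team plan 213/777 = 27.4% → the team plan
Referral: the annual plan 35/42 = 83.3%, the team plan 50/52 = 96.2% → the team plan
Overall: the annual plan 419/1727 = 24.3%, the team plan 454/1161 = 39.1% → the team plan
The team plan wins overall and in every signup group — no reversal.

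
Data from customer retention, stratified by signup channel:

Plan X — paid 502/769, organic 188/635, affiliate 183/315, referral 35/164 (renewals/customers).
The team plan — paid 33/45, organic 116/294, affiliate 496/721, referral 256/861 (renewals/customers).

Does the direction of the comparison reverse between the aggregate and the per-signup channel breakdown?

Yes

Paid: Plan X 502/769 = 65.3%, the team plan 33/45 = 73.3% → the team plan
Organic: Plan X 188/635 = 29.6%, the team plan 116/294 = 39.5% → the team plan
Affiliate: Plan X 183/315 = 58.1%, the team plan 496/721 = 68.8% → the team plan
Referral: Plan X 35/164 = 21.3%, the team plan 256/861 = 29.7% → the team plan
Overall: Plan X 908/1883 = 48.2%, the team plan 901/1921 = 46.9% → Plan X
The team plan wins each signup group but Plan X wins overall — the comparison reverses. The team plan's customers skew toward referral, which has a lower base rate.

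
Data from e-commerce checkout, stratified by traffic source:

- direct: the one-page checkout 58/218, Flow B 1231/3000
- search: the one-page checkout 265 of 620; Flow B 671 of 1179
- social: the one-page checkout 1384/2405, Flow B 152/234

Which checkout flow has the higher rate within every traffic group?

Flow B

Direct: the one-page checkout 58/218 = 26.6%, Flow B 1231/3000 = 41.0% → Flow B
Search: the one-page checkout 265/620 = 42.7%, Flow B 671/1179 = 56.9% → Flow B
Social: the one-page checkout 1384/2405 = 57.5%, Flow B 152/234 = 65.0% → Flow B
Flow B has the higher rate in all 3 groups.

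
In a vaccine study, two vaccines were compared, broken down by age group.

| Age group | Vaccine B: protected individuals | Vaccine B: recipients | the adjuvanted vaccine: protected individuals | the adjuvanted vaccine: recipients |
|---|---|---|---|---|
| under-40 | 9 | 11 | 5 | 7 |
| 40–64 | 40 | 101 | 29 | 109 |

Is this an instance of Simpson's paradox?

No

Under-40: Vaccine B 9/11 = 81.8%, the adjuvanted vaccine 5/7 = 71.4% → Vaccine B
40–64: Vaccine B 40/101 = 39.6%, the adjuvanted vaccine 29/109 = 26.6% → Vaccine B
Overall: Vaccine B 49/112 = 43.8%, the adjuvanted vaccine 34/116 = 29.3% → Vaccine B
Vaccine B wins overall and in every age group — no reversal.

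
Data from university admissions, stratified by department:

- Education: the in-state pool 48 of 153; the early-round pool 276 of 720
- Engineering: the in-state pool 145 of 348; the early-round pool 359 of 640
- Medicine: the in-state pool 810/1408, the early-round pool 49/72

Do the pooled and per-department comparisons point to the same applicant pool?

Education: the in-state pool 48/153 = 31.4%, the early-round pool 276/720 = 38.3% → the early-round pool
Engineering: the in-state pool 145/348 = 41.7%, the early-round pool 359/640 = 56.1% → the early-round pool
Medicine: the in-state pool 810/1408 = 57.5%, the early-round pool 49/72 = 68.1% → the early-round pool
Overall: the in-state pool 1003/1909 = 52.5%, the early-round pool 684/1432 = 47.8% → the in-state pool
The early-round pool wins each department group but the in-state pool wins overall — the comparison reverses. The early-round pool's applicants skew toward Education, which has a lower base rate.

No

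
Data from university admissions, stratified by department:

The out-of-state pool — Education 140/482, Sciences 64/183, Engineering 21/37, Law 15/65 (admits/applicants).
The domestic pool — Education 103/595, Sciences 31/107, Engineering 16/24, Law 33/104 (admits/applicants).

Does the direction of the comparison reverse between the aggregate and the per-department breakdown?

No

Education: the out-of-state pool 140/482 = 29.0%, the domestic pool 103/595 = 17.3% → the out-of-state pool
Sciences: the out-of-state pool 64/183 = 35.0%, the domestic pool 31/107 = 29.0% → the out-of-state pool
Engineering: the out-of-state pool 21/37 = 56.8%, the domestic pool 16/24 = 66.7% → the domestic pool
Law: the out-of-state pool 15/65 = 23.1%, the domestic pool 33/104 = 31.7% → the domestic pool
Overall: the out-of-state pool 240/767 = 31.3%, the domestic pool 183/830 = 22.0% → the out-of-state pool
Neither sweeps: the out-of-state pool wins 2 of 4 groups, the domestic pool wins 2. The out-of-state pool wins overall but not every group — no Simpson reversal.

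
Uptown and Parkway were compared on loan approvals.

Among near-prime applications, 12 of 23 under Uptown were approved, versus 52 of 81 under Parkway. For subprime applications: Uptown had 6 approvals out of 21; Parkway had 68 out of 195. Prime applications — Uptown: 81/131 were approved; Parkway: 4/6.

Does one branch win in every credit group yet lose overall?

Yes

Near-prime: Uptown 12/23 = 52.2%, Parkway 52/81 = 64.2% → Parkway
Subprime: Uptown 6/21 = 28.6%, Parkway 68/195 = 34.9% → Parkway
Prime: Uptown 81/131 = 61.8%, Parkway 4/6 = 66.7% → Parkway
Overall: Uptown 99/175 = 56.6%, Parkway 124/282 = 44.0% → Uptown
Parkway wins each credit group but Uptown wins overall — the comparison reverses. Parkway's applications skew toward subprime, which has a lower base rate.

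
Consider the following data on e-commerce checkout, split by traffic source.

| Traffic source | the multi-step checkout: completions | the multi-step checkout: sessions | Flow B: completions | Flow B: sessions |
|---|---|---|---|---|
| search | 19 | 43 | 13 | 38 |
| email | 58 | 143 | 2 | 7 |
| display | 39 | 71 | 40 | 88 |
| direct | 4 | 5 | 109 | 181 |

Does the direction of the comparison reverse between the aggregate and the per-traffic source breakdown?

Search: the multi-step checkout 19/43 = 44.2%, Flow B 13/38 = 34.2% → the multi-step checkout
Email: the multi-step checkout 58/143 = 40.6%, Flow B 2/7 = 28.6% → the multi-step checkout
Display: the multi-step checkout 39/71 = 54.9%, Flow B 40/88 = 45.5% → the multi-step checkout
Direct: the multi-step checkout 4/5 = 80.0%, Flow B 109/181 = 60.2% → the multi-step checkout
Overall: the multi-step checkout 120/262 = 45.8%, Flow B 164/314 = 52.2% → Flow B
The multi-step checkout wins each traffic group but Flow B wins overall — the comparison reverses. The multi-step checkout's sessions skew toward email, which has a lower base rate.

Yes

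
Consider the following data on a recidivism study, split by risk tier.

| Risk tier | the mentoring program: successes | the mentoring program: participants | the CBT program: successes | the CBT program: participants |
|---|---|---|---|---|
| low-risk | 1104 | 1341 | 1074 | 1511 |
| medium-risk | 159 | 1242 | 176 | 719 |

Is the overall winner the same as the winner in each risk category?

Low-risk: the mentoring program 1104/1341 = 82.3%, the CBT program 1074/1511 = 71.1% → the mentoring program
Medium-risk: the mentoring program 159/1242 = 12.8%, the CBT program 176/719 = 24.5% → the CBT program
Overall: the mentoring program 1263/2583 = 48.9%, the CBT program 1250/2230 = 56.1% → the CBT program
Neither sweeps: the mentoring program wins 1 of 2 groups, the CBT program wins 1. The CBT program wins overall but not every group — no Simpson reversal.

No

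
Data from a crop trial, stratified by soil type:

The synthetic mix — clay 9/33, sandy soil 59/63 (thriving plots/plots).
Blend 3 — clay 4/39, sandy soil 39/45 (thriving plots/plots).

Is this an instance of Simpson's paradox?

Clay: the synthetic mix 9/33 = 27.3%, Blend 3 4/39 = 10.3% → the synthetic mix
Sandy soil: the synthetic mix 59/63 = 93.7%, Blend 3 39/45 = 86.7% → the synthetic mix
Overall: the synthetic mix 68/96 = 70.8%, Blend 3 43/84 = 51.2% → the synthetic mix
The synthetic mix wins overall and in every soil group — no reversal.

No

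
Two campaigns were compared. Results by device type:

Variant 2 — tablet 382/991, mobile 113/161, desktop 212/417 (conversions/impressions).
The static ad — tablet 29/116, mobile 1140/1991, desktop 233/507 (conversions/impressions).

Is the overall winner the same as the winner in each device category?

Tablet: Variant 2 382/991 = 38.5%, the static ad 29/116 = 25.0% → Variant 2
Mobile: Variant 2 113/161 = 70.2%, the static ad 1140/1991 = 57.3% → Variant 2
Desktop: Variant 2 212/417 = 50.8%, the static ad 233/507 = 46.0% → Variant 2
Overall: Variant 2 707/1569 = 45.1%, the static ad 1402/2614 = 53.6% → the static ad
Variant 2 wins each device group but the static ad wins overall — the comparison reverses. Variant 2's impressions skew toward tablet, which has a lower base rate.

No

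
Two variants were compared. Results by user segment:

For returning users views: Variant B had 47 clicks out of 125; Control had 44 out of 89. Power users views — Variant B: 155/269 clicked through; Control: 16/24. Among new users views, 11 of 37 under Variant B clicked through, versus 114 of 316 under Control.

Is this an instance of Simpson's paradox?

Returning users: Variant B 47/125 = 37.6%, Control 44/89 = 49.4% → Control
Power users: Variant B 155/269 = 57.6%, Control 16/24 = 66.7% → Control
New users: Variant B 11/37 = 29.7%, Control 114/316 = 36.1% → Control
Overall: Variant B 213/431 = 49.4%, Control 174/429 = 40.6% → Variant B
Control wins each user group but Variant B wins overall — the comparison reverses. Control's views skew toward new users, which has a lower base rate.

Yes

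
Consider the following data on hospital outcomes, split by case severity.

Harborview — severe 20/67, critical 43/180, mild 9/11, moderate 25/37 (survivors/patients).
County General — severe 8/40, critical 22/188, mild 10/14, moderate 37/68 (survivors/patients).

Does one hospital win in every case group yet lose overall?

No

Severe: Harborview 20/67 = 29.9%, County General 8/40 = 20.0% → Harborview
Critical: Harborview 43/180 = 23.9%, County General 22/188 = 11.7% → Harborview
Mild: Harborview 9/11 = 81.8%, County General 10/14 = 71.4% → Harborview
Moderate: Harborview 25/37 = 67.6%, County General 37/68 = 54.4% → Harborview
Overall: Harborview 97/295 = 32.9%, County General 77/310 = 24.8% → Harborview
Harborview wins overall and in every case group — no reversal.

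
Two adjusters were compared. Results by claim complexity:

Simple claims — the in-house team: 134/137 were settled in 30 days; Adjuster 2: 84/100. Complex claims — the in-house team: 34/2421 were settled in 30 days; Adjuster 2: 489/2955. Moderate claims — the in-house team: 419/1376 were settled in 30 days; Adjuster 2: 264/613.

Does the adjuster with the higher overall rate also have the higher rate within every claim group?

Simple: the in-house team 134/137 = 97.8%, Adjuster 2 84/100 = 84.0% → the in-house team
Complex: the in-house team 34/2421 = 1.4%, Adjuster 2 489/2955 = 16.5% → Adjuster 2
Moderate: the in-house team 419/1376 = 30.5%, Adjuster 2 264/613 = 43.1% → Adjuster 2
Overall: the in-house team 587/3934 = 14.9%, Adjuster 2 837/3668 = 22.8% → Adjuster 2
Neither sweeps: the in-house team wins 1 of 3 groups, Adjuster 2 wins 2. Adjuster 2 wins overall but not every group — no Simpson reversal.

No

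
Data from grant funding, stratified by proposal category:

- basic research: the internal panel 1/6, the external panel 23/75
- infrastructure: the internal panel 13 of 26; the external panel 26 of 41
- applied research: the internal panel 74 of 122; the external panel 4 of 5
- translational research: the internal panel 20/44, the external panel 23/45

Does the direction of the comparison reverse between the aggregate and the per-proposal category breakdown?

Yes

Basic research: the internal panel 1/6 = 16.7%, the external panel 23/75 = 30.7% → the external panel
Infrastructure: the internal panel 13/26 = 50.0%, the external panel 26/41 = 63.4% → the external panel
Applied research: the internal panel 74/122 = 60.7%, the external panel 4/5 = 80.0% → the external panel
Translational research: the internal panel 20/44 = 45.5%, the external panel 23/45 = 51.1% → the external panel
Overall: the internal panel 108/198 = 54.5%, the external panel 76/166 = 45.8% → the internal panel
The external panel wins each proposal group but the internal panel wins overall — the comparison reverses. The external panel's proposals skew toward basic research, which has a lower base rate.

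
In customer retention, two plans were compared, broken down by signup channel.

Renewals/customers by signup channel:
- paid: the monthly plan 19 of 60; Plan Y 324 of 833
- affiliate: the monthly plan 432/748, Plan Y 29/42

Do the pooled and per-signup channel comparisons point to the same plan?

No

Paid: the monthly plan 19/60 = 31.7%, Plan Y 324/833 = 38.9% → Plan Y
Affiliate: the monthly plan 432/748 = 57.8%, Plan Y 29/42 = 69.0% → Plan Y
Overall: the monthly plan 451/808 = 55.8%, Plan Y 353/875 = 40.3% → the monthly plan
Plan Y wins each signup group but the monthly plan wins overall — the comparison reverses. Plan Y's customers skew toward paid, which has a lower base rate.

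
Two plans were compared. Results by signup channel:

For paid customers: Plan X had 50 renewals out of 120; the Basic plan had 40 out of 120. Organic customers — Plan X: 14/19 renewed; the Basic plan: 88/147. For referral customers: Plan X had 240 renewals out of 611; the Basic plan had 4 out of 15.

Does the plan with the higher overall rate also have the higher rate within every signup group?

No

Paid: Plan X 50/120 = 41.7%, the Basic plan 40/120 = 33.3% → Plan X
Organic: Plan X 14/19 = 73.7%, the Basic plan 88/147 = 59.9% → Plan X
Referral: Plan X 240/611 = 39.3%, the Basic plan 4/15 = 26.7% → Plan X
Overall: Plan X 304/750 = 40.5%, the Basic plan 132/282 = 46.8% → the Basic plan
Plan X wins each signup group but the Basic plan wins overall — the comparison reverses. Plan X's customers skew toward referral, which has a lower base rate.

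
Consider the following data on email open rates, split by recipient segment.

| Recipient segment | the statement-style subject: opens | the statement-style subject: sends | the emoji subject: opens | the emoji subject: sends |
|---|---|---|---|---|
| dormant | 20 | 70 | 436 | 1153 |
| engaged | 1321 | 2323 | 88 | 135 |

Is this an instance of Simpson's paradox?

Yes

Dormant: the statement-style subject 20/70 = 28.6%, the emoji subject 436/1153 = 37.8% → the emoji subject
Engaged: the statement-style subject 1321/2323 = 56.9%, the emoji subject 88/135 = 65.2% → the emoji subject
Overall: the statement-style subject 1341/2393 = 56.0%, the emoji subject 524/1288 = 40.7% → the statement-style subject
The emoji subject wins each recipient group but the statement-style subject wins overall — the comparison reverses. The emoji subject's sends skew toward dormant, which has a lower base rate.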